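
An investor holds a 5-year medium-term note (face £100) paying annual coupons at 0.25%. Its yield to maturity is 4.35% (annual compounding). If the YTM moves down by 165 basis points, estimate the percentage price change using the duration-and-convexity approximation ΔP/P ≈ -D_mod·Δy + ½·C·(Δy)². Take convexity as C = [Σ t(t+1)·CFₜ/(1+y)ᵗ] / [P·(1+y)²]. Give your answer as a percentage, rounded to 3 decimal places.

With y = 0.0435:
  t   CF        PV=CF/(1+0.0435)^t    t·PV        t(t+1)·PV
  1         0.25         0.2396         0.2396           0.4792
  2         0.25         0.2296         0.4592           1.3775
  3         0.25         0.2200         0.6601           2.6402
  4         0.25         0.2108         0.8434           4.2170
  5       100.25        81.0256       405.1279       2,430.7672
  Σ                     81.9256       407.3301       2,439.4811
P = 81.9256; D_Mac = 4.97195 yrs; D_mod = 4.76469 yrs; C = 27.34594.
Duration effect: -4.76469 × (-0.0165) = +0.078617
Convexity effect: 0.5 × 27.34594 × (-0.0165)² = +0.0037225
ΔP/P ≈ +0.078617 + 0.0037225 = +0.082340 = +8.2340%.

+8.234%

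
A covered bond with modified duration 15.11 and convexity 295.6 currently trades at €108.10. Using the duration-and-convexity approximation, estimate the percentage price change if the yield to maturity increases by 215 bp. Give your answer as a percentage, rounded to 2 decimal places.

Duration effect: -D_mod·Δy = -15.11 × (+0.0215) = -0.324865
Convexity effect: ½·C·(Δy)² = 0.5 × 295.6 × (0.0215)² = +0.06832055
ΔP/P ≈ -0.324865 + 0.06832055 = -0.25654445
= -25.654445%.

-25.65%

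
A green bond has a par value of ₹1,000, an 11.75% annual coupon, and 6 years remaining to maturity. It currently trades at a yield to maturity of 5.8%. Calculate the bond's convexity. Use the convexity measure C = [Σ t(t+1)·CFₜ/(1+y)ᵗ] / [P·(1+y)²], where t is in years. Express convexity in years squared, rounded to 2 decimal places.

With y = 0.058:
  t   CF        PV=CF/(1+0.058)^t    t·PV        t(t+1)·PV
  1       117.50       111.0586       111.0586         222.1172
  2       117.50       104.9703       209.9406         629.8219
  3       117.50        99.2158       297.6474       1,190.5897
  4       117.50        93.7768       375.1070       1,875.5351
  5       117.50        88.6359       443.1794       2,659.0762
  6     1,117.50       796.7710     4,780.6261      33,464.3825
  Σ                  1,294.4284     6,217.5591      40,041.5226
P = 1,294.4284.
Convexity = Σ t(t+1)·PV / [P·(1+y)²] = 40,041.5226 / (1,294.4284 × 1.119364) = 27.63511.

27.64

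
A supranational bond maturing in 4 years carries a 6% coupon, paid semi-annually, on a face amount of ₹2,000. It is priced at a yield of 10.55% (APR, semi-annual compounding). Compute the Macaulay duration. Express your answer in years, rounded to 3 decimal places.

Periodic yield y = 0.05275. Discount each cash flow and weight by its period:
  t   CF        PV=CF/(1+0.05275)^t    t·PV
  1        60.00        56.9936        56.9936
  2        60.00        54.1378       108.2756
  3        60.00        51.4251       154.2754
  4        60.00        48.8484       195.3936
  5        60.00        46.4007       232.0037
  6        60.00        44.0758       264.4545
  7        60.00        41.8673       293.0708
  8     2,060.00     1,365.4167    10,923.3338
  Σ                  1,709.1654    12,227.8011
Price P = Σ PV = 1,709.1654.
Macaulay duration = Σ(t·PV) / P = 12,227.8011 / 1,709.1654 = 7.15425 half-year periods.
In years: 7.15425 / 2 = 3.57713 years.

3.577 years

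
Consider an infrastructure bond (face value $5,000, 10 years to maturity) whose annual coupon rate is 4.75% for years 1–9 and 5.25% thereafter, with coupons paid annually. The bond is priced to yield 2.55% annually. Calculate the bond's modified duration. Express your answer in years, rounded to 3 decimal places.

8.160 years

Periodic yield y = 0.0255. First find Macaulay duration:
  t   CF        PV=CF/(1+0.0255)^t    t·PV
  1       237.50       231.5943       231.5943
  2       237.50       225.8355       451.6711
  3       237.50       220.2199       660.6598
  4       237.50       214.7440       858.9758
  5       237.50       209.4042     1,047.0208
  6       237.50       204.1971     1,225.1828
  7       237.50       199.1196     1,393.8370
  8       237.50       194.1683     1,553.3463
  9       237.50       189.3401     1,704.0610
  10    5,262.50     4,091.0564    40,910.5635
  Σ                  5,979.6794    50,036.9124
P = 5,979.6794; Macaulay duration = 50,036.9124 / 5,979.6794 = 8.36783 years.
Modified duration = D_Mac / (1 + y) = 8.36783 / 1.0255 = 8.15975 years.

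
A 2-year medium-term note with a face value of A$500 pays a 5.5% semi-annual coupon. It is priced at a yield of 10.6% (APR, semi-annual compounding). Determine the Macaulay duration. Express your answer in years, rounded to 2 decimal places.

Periodic yield y = 0.053. Discount each cash flow and weight by its period:
  t   CF        PV=CF/(1+0.053)^t    t·PV
  1        13.75        13.0579        13.0579
  2        13.75        12.4007        24.8014
  3        13.75        11.7765        35.3296
  4       513.75       417.8673     1,671.4691
  Σ                    455.1024     1,744.6580
Price P = Σ PV = 455.1024.
Macaulay duration = Σ(t·PV) / P = 1,744.6580 / 455.1024 = 3.83355 half-year periods.
In years: 3.83355 / 2 = 1.91678 years.

1.92 years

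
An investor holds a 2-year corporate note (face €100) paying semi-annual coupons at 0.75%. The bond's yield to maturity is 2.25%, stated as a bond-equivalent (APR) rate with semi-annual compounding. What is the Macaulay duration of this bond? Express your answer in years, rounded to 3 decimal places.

Periodic yield y = 0.01125. Discount each cash flow and weight by its period:
  t   CF        PV=CF/(1+0.01125)^t    t·PV
  1        0.375         0.3708         0.3708
  2        0.375         0.3667         0.7334
  3        0.375         0.3626         1.0879
  4      100.375        95.9824       383.9294
  Σ                     97.0825       386.1215
Price P = Σ PV = 97.0825.
Macaulay duration = Σ(t·PV) / P = 386.1215 / 97.0825 = 3.97725 half-year periods.
In years: 3.97725 / 2 = 1.98863 years.

1.989 years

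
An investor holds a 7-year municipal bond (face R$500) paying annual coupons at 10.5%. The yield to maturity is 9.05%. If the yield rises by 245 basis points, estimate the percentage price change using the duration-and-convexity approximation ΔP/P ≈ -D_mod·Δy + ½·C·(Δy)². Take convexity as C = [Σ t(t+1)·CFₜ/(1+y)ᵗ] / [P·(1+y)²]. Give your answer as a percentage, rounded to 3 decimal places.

With y = 0.0905:
  t   CF        PV=CF/(1+0.0905)^t    t·PV        t(t+1)·PV
  1        52.50        48.1431        48.1431          96.2861
  2        52.50        44.1477        88.2954         264.8861
  3        52.50        40.4839       121.4517         485.8067
  4        52.50        37.1242       148.4966         742.4832
  5        52.50        34.0432       170.2162       1,021.2974
  6        52.50        31.2180       187.3081       1,311.1566
  7       552.50       301.2677     2,108.8740      16,870.9920
  Σ                    536.4278     2,872.7851      20,792.9082
P = 536.4278; D_Mac = 5.35540 yrs; D_mod = 4.91096 yrs; C = 32.59512.
Duration effect: -4.91096 × (+0.0245) = -0.120318
Convexity effect: 0.5 × 32.59512 × (0.0245)² = +0.0097826
ΔP/P ≈ -0.120318 + 0.0097826 = -0.110536 = -11.0536%.

-11.054%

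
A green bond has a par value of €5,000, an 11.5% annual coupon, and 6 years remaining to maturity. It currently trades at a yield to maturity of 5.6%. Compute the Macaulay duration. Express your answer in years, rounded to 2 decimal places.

4.82 years

Periodic yield y = 0.056. Discount each cash flow and weight by its year:
  t   CF        PV=CF/(1+0.056)^t    t·PV
  1       575.00       544.5076       544.5076
  2       575.00       515.6322     1,031.2643
  3       575.00       488.2880     1,464.8641
  4       575.00       462.3940     1,849.5759
  5       575.00       437.8731     2,189.3654
  6     5,575.00     4,020.3269    24,121.9611
  Σ                  6,469.0217    31,201.5385
Price P = Σ PV = 6,469.0217.
Macaulay duration = Σ(t·PV) / P = 31,201.5385 / 6,469.0217 = 4.82322 years.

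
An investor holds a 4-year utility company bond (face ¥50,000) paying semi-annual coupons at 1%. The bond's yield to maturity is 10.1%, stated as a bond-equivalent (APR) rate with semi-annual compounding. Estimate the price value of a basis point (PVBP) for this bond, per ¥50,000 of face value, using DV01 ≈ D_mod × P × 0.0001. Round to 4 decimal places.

Periodic yield y = 0.0505.
  t   CF        PV=CF/(1+0.0505)^t    t·PV
  1       250.00       237.9819       237.9819
  2       250.00       226.5416       453.0831
  3       250.00       215.6512       646.9535
  4       250.00       205.2843       821.1373
  5       250.00       195.4158       977.0791
  6       250.00       186.0217     1,116.1304
  7       250.00       177.0792     1,239.5546
  8    50,250.00    33,881.8888   271,055.1100
  Σ                 35,325.8645   276,547.0299
P = 35,325.8645; D_Mac = 7.82846 half-year periods = 3.91423 yrs; D_mod = 3.72606 yrs.
DV01 ≈ 3.72606 × 35,325.8645 × 0.0001 = 13.162638.

¥13.1626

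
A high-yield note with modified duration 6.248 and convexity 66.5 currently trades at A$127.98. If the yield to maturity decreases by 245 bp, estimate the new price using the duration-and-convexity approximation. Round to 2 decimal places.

Duration effect: -D_mod·Δy = -6.248 × (-0.0245) = +0.153076
Convexity effect: ½·C·(Δy)² = 0.5 × 66.5 × (-0.0245)² = +0.0199583125
ΔP/P ≈ +0.153076 + 0.0199583125 = +0.1730343125
New price ≈ 127.98 × (1 + 0.1730343125) = 150.12493131375.

A$150.12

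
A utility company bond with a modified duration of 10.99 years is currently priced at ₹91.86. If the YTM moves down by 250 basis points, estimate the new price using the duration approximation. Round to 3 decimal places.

Duration approximation: ΔP/P ≈ -D_mod · Δy = -10.99 × (-0.025) = +0.274750.
New price ≈ 91.86 × (1 + 0.274750) = 117.098535.

₹117.099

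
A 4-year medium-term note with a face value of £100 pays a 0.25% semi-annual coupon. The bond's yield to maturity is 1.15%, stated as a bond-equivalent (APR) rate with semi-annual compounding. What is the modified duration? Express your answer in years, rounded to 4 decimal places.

Periodic yield y = 0.00575. First find Macaulay duration:
  t   CF        PV=CF/(1+0.00575)^t    t·PV
  1        0.125         0.1243         0.1243
  2        0.125         0.1236         0.2471
  3        0.125         0.1229         0.3686
  4        0.125         0.1222         0.4887
  5        0.125         0.1215         0.6073
  6        0.125         0.1208         0.7246
  7        0.125         0.1201         0.8406
  8      100.125        95.6362       765.0894
  Σ                     96.4914       768.4907
P = 96.4914; Macaulay duration = 768.4907 / 96.4914 = 7.96434 half-year periods = 3.98217 years.
Modified duration = D_Mac / (1 + y) = 3.98217 / 1.00575 = 3.95941 years.

3.9594 years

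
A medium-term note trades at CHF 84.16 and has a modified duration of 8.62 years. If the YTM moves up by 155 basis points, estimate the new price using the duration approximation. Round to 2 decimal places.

CHF 72.92

Duration approximation: ΔP/P ≈ -D_mod · Δy = -8.62 × (+0.0155) = -0.133610.
New price ≈ 84.16 × (1 - 0.133610) = 72.9153824.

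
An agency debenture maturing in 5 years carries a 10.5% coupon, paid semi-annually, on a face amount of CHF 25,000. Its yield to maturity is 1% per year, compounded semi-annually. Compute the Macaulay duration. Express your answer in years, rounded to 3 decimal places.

4.207 years

Periodic yield y = 0.005. Discount each cash flow and weight by its period:
  t   CF        PV=CF/(1+0.005)^t    t·PV
  1     1,312.50     1,305.9701     1,305.9701
  2     1,312.50     1,299.4728     2,598.9456
  3     1,312.50     1,293.0077     3,879.0232
  4     1,312.50     1,286.5749     5,146.2995
  5     1,312.50     1,280.1740     6,400.8700
  6     1,312.50     1,273.8050     7,642.8299
  7     1,312.50     1,267.4676     8,872.2735
  8     1,312.50     1,261.1618    10,089.2946
  9     1,312.50     1,254.8874    11,293.9865
  10   26,312.50    25,032.3427   250,323.4269
  Σ                 36,554.8641   307,552.9199
Price P = Σ PV = 36,554.8641.
Macaulay duration = Σ(t·PV) / P = 307,552.9199 / 36,554.8641 = 8.41346 half-year periods.
In years: 8.41346 / 2 = 4.20673 years.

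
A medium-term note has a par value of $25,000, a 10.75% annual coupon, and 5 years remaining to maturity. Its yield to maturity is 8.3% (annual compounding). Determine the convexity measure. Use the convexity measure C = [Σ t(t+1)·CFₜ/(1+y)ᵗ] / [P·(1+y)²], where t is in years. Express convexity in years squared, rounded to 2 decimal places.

19.92

With y = 0.083:
  t   CF        PV=CF/(1+0.083)^t    t·PV        t(t+1)·PV
  1     2,687.50     2,481.5328     2,481.5328       4,963.0656
  2     2,687.50     2,291.3507     4,582.7013      13,748.1040
  3     2,687.50     2,115.7439     6,347.2318      25,388.9271
  4     2,687.50     1,953.5955     7,814.3820      39,071.9100
  5    27,687.50    18,584.0969    92,920.4843     557,522.9059
  Σ                 27,426.3197   114,146.3322     640,694.9127
P = 27,426.3197.
Convexity = Σ t(t+1)·PV / [P·(1+y)²] = 640,694.9127 / (27,426.3197 × 1.172889) = 19.91713.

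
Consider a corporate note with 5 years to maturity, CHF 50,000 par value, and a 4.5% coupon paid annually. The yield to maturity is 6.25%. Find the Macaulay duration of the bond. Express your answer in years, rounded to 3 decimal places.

4.569 years

Periodic yield y = 0.0625. Discount each cash flow and weight by its year:
  t   CF        PV=CF/(1+0.0625)^t    t·PV
  1     2,250.00     2,117.6471     2,117.6471
  2     2,250.00     1,993.0796     3,986.1592
  3     2,250.00     1,875.8396     5,627.5188
  4     2,250.00     1,765.4961     7,061.9844
  5    52,250.00    38,587.0521   192,935.2604
  Σ                 46,339.1144   211,728.5698
Price P = Σ PV = 46,339.1144.
Macaulay duration = Σ(t·PV) / P = 211,728.5698 / 46,339.1144 = 4.56911 years.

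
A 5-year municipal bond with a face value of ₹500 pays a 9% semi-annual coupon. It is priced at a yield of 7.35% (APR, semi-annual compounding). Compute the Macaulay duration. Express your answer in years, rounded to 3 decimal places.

Periodic yield y = 0.03675. Discount each cash flow and weight by its period:
  t   CF        PV=CF/(1+0.03675)^t    t·PV
  1        22.50        21.7024        21.7024
  2        22.50        20.9331        41.8663
  3        22.50        20.1911        60.5734
  4        22.50        19.4754        77.9016
  5        22.50        18.7850        93.9252
  6        22.50        18.1192       108.7150
  7        22.50        17.4769       122.3382
  8        22.50        16.8574       134.8591
  9        22.50        16.2598       146.3385
  10      522.50       364.2050     3,642.0496
  Σ                    534.0054     4,450.2693
Price P = Σ PV = 534.0054.
Macaulay duration = Σ(t·PV) / P = 4,450.2693 / 534.0054 = 8.33375 half-year periods.
In years: 8.33375 / 2 = 4.16688 years.

4.167 years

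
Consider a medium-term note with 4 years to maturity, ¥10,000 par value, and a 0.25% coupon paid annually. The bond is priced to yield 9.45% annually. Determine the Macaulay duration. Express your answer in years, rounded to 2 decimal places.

Periodic yield y = 0.0945. Discount each cash flow and weight by its year:
  t   CF        PV=CF/(1+0.0945)^t    t·PV
  1        25.00        22.8415        22.8415
  2        25.00        20.8693        41.7387
  3        25.00        19.0675        57.2024
  4    10,025.00     6,985.8832    27,943.5326
  Σ                  7,048.6614    28,065.3151
Price P = Σ PV = 7,048.6614.
Macaulay duration = Σ(t·PV) / P = 28,065.3151 / 7,048.6614 = 3.98165 years.

3.98 years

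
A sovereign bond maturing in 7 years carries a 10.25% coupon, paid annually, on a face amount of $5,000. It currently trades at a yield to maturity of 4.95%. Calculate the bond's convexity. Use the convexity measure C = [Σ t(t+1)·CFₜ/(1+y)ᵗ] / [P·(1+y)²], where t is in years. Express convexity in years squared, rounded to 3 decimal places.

36.926

With y = 0.0495:
  t   CF        PV=CF/(1+0.0495)^t    t·PV        t(t+1)·PV
  1       512.50       488.3278       488.3278         976.6556
  2       512.50       465.2956       930.5913       2,791.7738
  3       512.50       443.3498     1,330.0495       5,320.1979
  4       512.50       422.4391     1,689.7564       8,448.7818
  5       512.50       402.5146     2,012.5731      12,075.4385
  6       512.50       383.5299     2,301.1793      16,108.2552
  7     5,512.50     3,930.7145    27,515.0016     220,120.0126
  Σ                  6,536.1713    36,267.4789     265,841.1154
P = 6,536.1713.
Convexity = Σ t(t+1)·PV / [P·(1+y)²] = 265,841.1154 / (6,536.1713 × 1.101450) = 36.92613.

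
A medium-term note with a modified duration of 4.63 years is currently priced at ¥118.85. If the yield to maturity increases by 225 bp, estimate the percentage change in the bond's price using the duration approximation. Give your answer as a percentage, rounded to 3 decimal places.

-10.418%

Duration approximation: ΔP/P ≈ -D_mod · Δy = -4.63 × (+0.0225) = -0.104175.
As a percentage: -10.4175%.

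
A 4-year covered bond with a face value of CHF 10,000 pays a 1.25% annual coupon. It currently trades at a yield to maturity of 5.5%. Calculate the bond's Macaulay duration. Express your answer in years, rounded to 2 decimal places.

3.92 years

Periodic yield y = 0.055. Discount each cash flow and weight by its year:
  t   CF        PV=CF/(1+0.055)^t    t·PV
  1       125.00       118.4834       118.4834
  2       125.00       112.3066       224.6131
  3       125.00       106.4517       319.3551
  4    10,125.00     8,173.0695    32,692.2781
  Σ                  8,510.3112    33,354.7297
Price P = Σ PV = 8,510.3112.
Macaulay duration = Σ(t·PV) / P = 33,354.7297 / 8,510.3112 = 3.91933 years.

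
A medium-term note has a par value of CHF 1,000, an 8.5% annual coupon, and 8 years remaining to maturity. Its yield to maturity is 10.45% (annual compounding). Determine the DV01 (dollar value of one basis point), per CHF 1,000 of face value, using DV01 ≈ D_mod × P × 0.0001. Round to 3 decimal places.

Periodic yield y = 0.1045.
  t   CF        PV=CF/(1+0.1045)^t    t·PV
  1        85.00        76.9579        76.9579
  2        85.00        69.6767       139.3534
  3        85.00        63.0844       189.2531
  4        85.00        57.1158       228.4631
  5        85.00        51.7119       258.5594
  6        85.00        46.8193       280.9156
  7        85.00        42.3896       296.7269
  8     1,085.00       489.8961     3,919.1687
  Σ                    897.6515     5,389.3981
P = 897.6515; D_Mac = 6.00389 yrs; D_mod = 5.43584 yrs.
DV01 ≈ 5.43584 × 897.6515 × 0.0001 = 0.487949.

CHF 0.488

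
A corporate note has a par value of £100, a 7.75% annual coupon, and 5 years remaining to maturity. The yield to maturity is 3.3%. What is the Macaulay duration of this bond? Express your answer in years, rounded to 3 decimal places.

4.395 years

Periodic yield y = 0.033. Discount each cash flow and weight by its year:
  t   CF        PV=CF/(1+0.033)^t    t·PV
  1         7.75         7.5024         7.5024
  2         7.75         7.2627        14.5255
  3         7.75         7.0307        21.0922
  4         7.75         6.8061        27.2245
  5       107.75        91.6043       458.0213
  Σ                    120.2063       528.3660
Price P = Σ PV = 120.2063.
Macaulay duration = Σ(t·PV) / P = 528.3660 / 120.2063 = 4.39549 years.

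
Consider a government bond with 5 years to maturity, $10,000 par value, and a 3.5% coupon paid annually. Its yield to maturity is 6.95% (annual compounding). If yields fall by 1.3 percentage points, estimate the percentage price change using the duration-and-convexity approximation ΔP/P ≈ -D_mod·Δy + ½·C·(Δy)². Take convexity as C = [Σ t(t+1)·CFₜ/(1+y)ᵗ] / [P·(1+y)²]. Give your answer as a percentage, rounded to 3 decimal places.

With y = 0.0695:
  t   CF        PV=CF/(1+0.0695)^t    t·PV        t(t+1)·PV
  1       350.00       327.2557       327.2557         654.5115
  2       350.00       305.9895       611.9789       1,835.9368
  3       350.00       286.1052       858.3155       3,433.2618
  4       350.00       267.5130     1,070.0520       5,350.2600
  5    10,350.00     7,396.6728    36,983.3638     221,900.1828
  Σ                  8,583.5361    39,850.9659     233,174.1528
P = 8,583.5361; D_Mac = 4.64272 yrs; D_mod = 4.34102 yrs; C = 23.74940.
Duration effect: -4.34102 × (-0.013) = +0.056433
Convexity effect: 0.5 × 23.74940 × (-0.013)² = +0.0020068
ΔP/P ≈ +0.056433 + 0.0020068 = +0.058440 = +5.8440%.

+5.844%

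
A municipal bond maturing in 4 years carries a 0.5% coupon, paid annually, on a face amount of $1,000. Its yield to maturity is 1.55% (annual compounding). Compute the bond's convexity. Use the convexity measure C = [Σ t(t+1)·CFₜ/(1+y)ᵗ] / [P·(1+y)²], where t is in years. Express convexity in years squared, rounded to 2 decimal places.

19.20

With y = 0.0155:
  t   CF        PV=CF/(1+0.0155)^t    t·PV        t(t+1)·PV
  1         5.00         4.9237         4.9237           9.8474
  2         5.00         4.8485         9.6971          29.0912
  3         5.00         4.7745        14.3236          57.2943
  4     1,005.00       945.0316     3,780.1266      18,900.6329
  Σ                    959.5784     3,809.0709      18,996.8657
P = 959.5784.
Convexity = Σ t(t+1)·PV / [P·(1+y)²] = 18,996.8657 / (959.5784 × 1.031240) = 19.19737.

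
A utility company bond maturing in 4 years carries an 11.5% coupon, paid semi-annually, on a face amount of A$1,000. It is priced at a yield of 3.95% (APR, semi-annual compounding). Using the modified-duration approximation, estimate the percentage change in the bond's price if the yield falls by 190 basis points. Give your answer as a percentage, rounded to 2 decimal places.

Periodic yield y = 0.01975. Modified duration first:
  t   CF        PV=CF/(1+0.01975)^t    t·PV
  1        57.50        56.3864        56.3864
  2        57.50        55.2943       110.5886
  3        57.50        54.2234       162.6702
  4        57.50        53.1732       212.6929
  5        57.50        52.1434       260.7170
  6        57.50        51.1335       306.8010
  7        57.50        50.1432       351.0022
  8     1,057.50       904.3378     7,234.7021
  Σ                  1,276.8351     8,695.5604
P = 1,276.8351; D_Mac = 6.81025 half-year periods = 3.40512 yrs; D_mod = 3.40512/(1+0.01975) = 3.33917 yrs.
ΔP/P ≈ -D_mod · Δy = -3.33917 × (-0.019) = +0.063444 = +6.3444%.

+6.34%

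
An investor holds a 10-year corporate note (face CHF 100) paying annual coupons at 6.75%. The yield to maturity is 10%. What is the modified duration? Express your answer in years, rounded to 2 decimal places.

Periodic yield y = 0.1. First find Macaulay duration:
  t   CF        PV=CF/(1+0.1)^t    t·PV
  1         6.75         6.1364         6.1364
  2         6.75         5.5785        11.1570
  3         6.75         5.0714        15.2141
  4         6.75         4.6103        18.4414
  5         6.75         4.1912        20.9561
  6         6.75         3.8102        22.8612
  7         6.75         3.4638        24.2467
  8         6.75         3.1489        25.1914
  9         6.75         2.8627        25.7639
  10      106.75        41.1567       411.5675
  Σ                     80.0302       581.5357
P = 80.0302; Macaulay duration = 581.5357 / 80.0302 = 7.26646 years.
Modified duration = D_Mac / (1 + y) = 7.26646 / 1.1 = 6.60587 years.

6.61 years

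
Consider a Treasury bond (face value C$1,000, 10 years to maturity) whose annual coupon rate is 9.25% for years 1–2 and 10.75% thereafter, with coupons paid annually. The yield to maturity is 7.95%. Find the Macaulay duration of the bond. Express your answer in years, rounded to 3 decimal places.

Periodic yield y = 0.0795. Discount each cash flow and weight by its year:
  t   CF        PV=CF/(1+0.0795)^t    t·PV
  1        92.50        85.6878        85.6878
  2        92.50        79.3773       158.7546
  3       107.50        85.4556       256.3668
  4       107.50        79.1622       316.6488
  5       107.50        73.3323       366.6614
  6       107.50        67.9317       407.5903
  7       107.50        62.9289       440.5021
  8       107.50        58.2945       466.3557
  9       107.50        54.0014       486.0122
  10    1,107.50       515.3678     5,153.6779
  Σ                  1,161.5394     8,138.2576
Price P = Σ PV = 1,161.5394.
Macaulay duration = Σ(t·PV) / P = 8,138.2576 / 1,161.5394 = 7.00644 years.

7.006 years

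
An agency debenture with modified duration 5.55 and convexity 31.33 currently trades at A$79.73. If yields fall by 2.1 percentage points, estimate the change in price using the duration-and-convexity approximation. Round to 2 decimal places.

Duration effect: -D_mod·Δy = -5.55 × (-0.021) = +0.116550
Convexity effect: ½·C·(Δy)² = 0.5 × 31.33 × (-0.021)² = +0.006908265
ΔP/P ≈ +0.116550 + 0.006908265 = +0.123458265
ΔP ≈ 79.73 × (+0.123458265) = +9.84332746845.

+A$9.84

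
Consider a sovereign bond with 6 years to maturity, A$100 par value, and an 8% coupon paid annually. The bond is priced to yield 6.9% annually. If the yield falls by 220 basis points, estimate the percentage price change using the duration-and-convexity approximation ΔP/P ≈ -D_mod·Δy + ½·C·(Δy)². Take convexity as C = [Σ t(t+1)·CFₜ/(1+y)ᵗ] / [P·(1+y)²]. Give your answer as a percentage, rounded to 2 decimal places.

With y = 0.069:
  t   CF        PV=CF/(1+0.069)^t    t·PV        t(t+1)·PV
  1         8.00         7.4836         7.4836          14.9673
  2         8.00         7.0006        14.0012          42.0035
  3         8.00         6.5487        19.6462          78.5847
  4         8.00         6.1260        24.5041         122.5206
  5         8.00         5.7306        28.6531         171.9185
  6       108.00        72.3698       434.2190       3,039.5327
  Σ                    105.2594       528.5072       3,469.5273
P = 105.2594; D_Mac = 5.02100 yrs; D_mod = 4.69691 yrs; C = 28.84390.
Duration effect: -4.69691 × (-0.022) = +0.103332
Convexity effect: 0.5 × 28.84390 × (-0.022)² = +0.0069802
ΔP/P ≈ +0.103332 + 0.0069802 = +0.110312 = +11.0312%.

+11.03%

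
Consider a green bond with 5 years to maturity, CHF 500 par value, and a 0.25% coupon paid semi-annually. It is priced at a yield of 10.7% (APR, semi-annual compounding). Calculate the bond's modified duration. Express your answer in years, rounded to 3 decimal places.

4.709 years

Periodic yield y = 0.0535. First find Macaulay duration:
  t   CF        PV=CF/(1+0.0535)^t    t·PV
  1        0.625         0.5933         0.5933
  2        0.625         0.5631         1.1263
  3        0.625         0.5345         1.6036
  4        0.625         0.5074         2.0296
  5        0.625         0.4816         2.4081
  6        0.625         0.4572         2.7430
  7        0.625         0.4339         3.0376
  8        0.625         0.4119         3.2953
  9        0.625         0.3910         3.5189
  10     500.625       297.2810     2,972.8099
  Σ                    301.6549     2,993.1655
P = 301.6549; Macaulay duration = 2,993.1655 / 301.6549 = 9.92248 half-year periods = 4.96124 years.
Modified duration = D_Mac / (1 + y) = 4.96124 / 1.0535 = 4.70929 years.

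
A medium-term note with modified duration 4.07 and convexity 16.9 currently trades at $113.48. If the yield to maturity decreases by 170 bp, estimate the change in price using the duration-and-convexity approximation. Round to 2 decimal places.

+$8.13

Duration effect: -D_mod·Δy = -4.07 × (-0.017) = +0.069190
Convexity effect: ½·C·(Δy)² = 0.5 × 16.9 × (-0.017)² = +0.00244205
ΔP/P ≈ +0.069190 + 0.00244205 = +0.07163205
ΔP ≈ 113.48 × (+0.07163205) = +8.128805034.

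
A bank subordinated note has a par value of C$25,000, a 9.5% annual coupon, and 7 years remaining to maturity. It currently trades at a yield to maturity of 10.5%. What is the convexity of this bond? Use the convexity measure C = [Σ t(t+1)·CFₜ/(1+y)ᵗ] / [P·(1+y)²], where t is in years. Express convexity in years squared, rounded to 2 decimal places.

31.97

With y = 0.105:
  t   CF        PV=CF/(1+0.105)^t    t·PV        t(t+1)·PV
  1     2,375.00     2,149.3213     2,149.3213       4,298.6425
  2     2,375.00     1,945.0871     3,890.1742      11,670.5227
  3     2,375.00     1,760.2598     5,280.7795      21,123.1180
  4     2,375.00     1,592.9953     6,371.9813      31,859.9065
  5     2,375.00     1,441.6247     7,208.1237      43,248.7419
  6     2,375.00     1,304.6378     7,827.8266      54,794.7861
  7    27,375.00    13,608.7483    95,261.2381     762,089.9048
  Σ                 23,802.6743   127,989.4447     929,085.6227
P = 23,802.6743.
Convexity = Σ t(t+1)·PV / [P·(1+y)²] = 929,085.6227 / (23,802.6743 × 1.221025) = 31.96726.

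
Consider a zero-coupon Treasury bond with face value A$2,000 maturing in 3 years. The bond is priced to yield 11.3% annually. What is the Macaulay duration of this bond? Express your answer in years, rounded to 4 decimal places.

3.0000 years

A zero-coupon bond has a single cash flow at maturity, so its Macaulay duration equals its maturity: 3 years.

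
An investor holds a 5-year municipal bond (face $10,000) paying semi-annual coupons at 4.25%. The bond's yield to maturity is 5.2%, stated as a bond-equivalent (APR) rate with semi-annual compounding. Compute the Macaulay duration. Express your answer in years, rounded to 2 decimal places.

Periodic yield y = 0.026. Discount each cash flow and weight by its period:
  t   CF        PV=CF/(1+0.026)^t    t·PV
  1       212.50       207.1150       207.1150
  2       212.50       201.8665       403.7330
  3       212.50       196.7510       590.2529
  4       212.50       191.7651       767.0603
  5       212.50       186.9055       934.5276
  6       212.50       182.1691     1,093.0147
  7       212.50       177.5528     1,242.8693
  8       212.50       173.0534     1,384.4269
  9       212.50       168.6680     1,518.0120
  10   10,212.50     7,900.5707    79,005.7066
  Σ                  9,586.4169    87,146.7182
Price P = Σ PV = 9,586.4169.
Macaulay duration = Σ(t·PV) / P = 87,146.7182 / 9,586.4169 = 9.09065 half-year periods.
In years: 9.09065 / 2 = 4.54532 years.

4.55 years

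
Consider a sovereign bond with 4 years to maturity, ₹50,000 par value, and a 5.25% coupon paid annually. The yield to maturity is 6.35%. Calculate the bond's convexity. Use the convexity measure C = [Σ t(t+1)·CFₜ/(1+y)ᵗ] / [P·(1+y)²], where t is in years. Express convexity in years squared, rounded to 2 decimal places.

With y = 0.0635:
  t   CF        PV=CF/(1+0.0635)^t    t·PV        t(t+1)·PV
  1     2,625.00     2,468.2652     2,468.2652       4,936.5303
  2     2,625.00     2,320.8887     4,641.7775      13,925.3324
  3     2,625.00     2,182.3119     6,546.9358      26,187.7431
  4    52,625.00    41,137.9013   164,551.6052     822,758.0260
  Σ                 48,109.3671   178,208.5836     867,807.6318
P = 48,109.3671.
Convexity = Σ t(t+1)·PV / [P·(1+y)²] = 867,807.6318 / (48,109.3671 × 1.131032) = 15.94846.

15.95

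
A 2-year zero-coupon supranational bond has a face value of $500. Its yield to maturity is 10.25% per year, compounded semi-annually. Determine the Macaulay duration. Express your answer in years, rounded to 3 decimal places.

A zero-coupon bond has a single cash flow at maturity, so its Macaulay duration equals its maturity: 2 years.
(Equivalently: 4 semi-annual periods ÷ 2 = 2 years.)

2.000 years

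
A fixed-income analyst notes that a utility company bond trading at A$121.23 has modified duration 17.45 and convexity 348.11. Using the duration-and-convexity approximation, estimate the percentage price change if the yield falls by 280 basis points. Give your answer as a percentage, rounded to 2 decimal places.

Duration effect: -D_mod·Δy = -17.45 × (-0.028) = +0.488600
Convexity effect: ½·C·(Δy)² = 0.5 × 348.11 × (-0.028)² = +0.13645912
ΔP/P ≈ +0.488600 + 0.13645912 = +0.62505912
= +62.505912%.

+62.51%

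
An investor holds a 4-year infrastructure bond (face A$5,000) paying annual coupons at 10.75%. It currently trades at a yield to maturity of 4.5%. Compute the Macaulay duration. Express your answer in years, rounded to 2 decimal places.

Periodic yield y = 0.045. Discount each cash flow and weight by its year:
  t   CF        PV=CF/(1+0.045)^t    t·PV
  1       537.50       514.3541       514.3541
  2       537.50       492.2048       984.4097
  3       537.50       471.0094     1,413.0283
  4     5,537.50     4,643.5334    18,574.1338
  Σ                  6,121.1018    21,485.9258
Price P = Σ PV = 6,121.1018.
Macaulay duration = Σ(t·PV) / P = 21,485.9258 / 6,121.1018 = 3.51014 years.

3.51 years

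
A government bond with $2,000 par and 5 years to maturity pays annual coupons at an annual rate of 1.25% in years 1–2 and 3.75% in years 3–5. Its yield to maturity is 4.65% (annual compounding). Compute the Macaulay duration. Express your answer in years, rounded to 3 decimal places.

Periodic yield y = 0.0465. Discount each cash flow and weight by its year:
  t   CF        PV=CF/(1+0.0465)^t    t·PV
  1        25.00        23.8892        23.8892
  2        25.00        22.8277        45.6553
  3        75.00        65.4400       196.3201
  4        75.00        62.5323       250.1292
  5     2,075.00     1,653.1868     8,265.9342
  Σ                  1,827.8760     8,781.9279
Price P = Σ PV = 1,827.8760.
Macaulay duration = Σ(t·PV) / P = 8,781.9279 / 1,827.8760 = 4.80444 years.

4.804 years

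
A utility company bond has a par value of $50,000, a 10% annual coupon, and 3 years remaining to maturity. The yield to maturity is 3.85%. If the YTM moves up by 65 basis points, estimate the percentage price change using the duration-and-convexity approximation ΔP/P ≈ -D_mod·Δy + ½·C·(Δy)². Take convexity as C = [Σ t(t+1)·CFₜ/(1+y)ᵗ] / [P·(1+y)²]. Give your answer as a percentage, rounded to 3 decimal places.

With y = 0.0385:
  t   CF        PV=CF/(1+0.0385)^t    t·PV        t(t+1)·PV
  1     5,000.00     4,814.6365     4,814.6365       9,629.2730
  2     5,000.00     4,636.1449     9,272.2898      27,816.8695
  3    55,000.00    49,106.9755   147,320.9265     589,283.7062
  Σ                 58,557.7569   161,407.8529     626,729.8487
P = 58,557.7569; D_Mac = 2.75639 yrs; D_mod = 2.65420 yrs; C = 9.92391.
Duration effect: -2.65420 × (+0.0065) = -0.017252
Convexity effect: 0.5 × 9.92391 × (0.0065)² = +0.0002096
ΔP/P ≈ -0.017252 + 0.0002096 = -0.017043 = -1.7043%.

-1.704%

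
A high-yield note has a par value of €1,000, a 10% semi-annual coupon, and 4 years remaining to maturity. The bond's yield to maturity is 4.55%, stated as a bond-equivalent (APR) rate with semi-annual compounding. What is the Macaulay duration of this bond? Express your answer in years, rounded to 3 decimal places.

3.453 years

Periodic yield y = 0.02275. Discount each cash flow and weight by its period:
  t   CF        PV=CF/(1+0.02275)^t    t·PV
  1        50.00        48.8878        48.8878
  2        50.00        47.8003        95.6007
  3        50.00        46.7371       140.2112
  4        50.00        45.6975       182.7898
  5        50.00        44.6810       223.4048
  6        50.00        43.6871       262.1225
  7        50.00        42.7153       299.0072
  8     1,050.00       877.0683     7,016.5461
  Σ                  1,197.2743     8,268.5702
Price P = Σ PV = 1,197.2743.
Macaulay duration = Σ(t·PV) / P = 8,268.5702 / 1,197.2743 = 6.90616 half-year periods.
In years: 6.90616 / 2 = 3.45308 years.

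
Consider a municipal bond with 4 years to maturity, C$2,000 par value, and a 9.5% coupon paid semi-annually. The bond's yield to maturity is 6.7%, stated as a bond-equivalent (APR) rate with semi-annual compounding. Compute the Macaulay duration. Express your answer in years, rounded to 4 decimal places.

Periodic yield y = 0.0335. Discount each cash flow and weight by its period:
  t   CF        PV=CF/(1+0.0335)^t    t·PV
  1        95.00        91.9207        91.9207
  2        95.00        88.9411       177.8823
  3        95.00        86.0582       258.1745
  4        95.00        83.2687       333.0747
  5        95.00        80.5696       402.8480
  6        95.00        77.9580       467.7480
  7        95.00        75.4311       528.0175
  8     2,095.00     1,609.5341    12,876.2727
  Σ                  2,193.6814    15,135.9384
Price P = Σ PV = 2,193.6814.
Macaulay duration = Σ(t·PV) / P = 15,135.9384 / 2,193.6814 = 6.89979 half-year periods.
In years: 6.89979 / 2 = 3.44989 years.

3.4499 years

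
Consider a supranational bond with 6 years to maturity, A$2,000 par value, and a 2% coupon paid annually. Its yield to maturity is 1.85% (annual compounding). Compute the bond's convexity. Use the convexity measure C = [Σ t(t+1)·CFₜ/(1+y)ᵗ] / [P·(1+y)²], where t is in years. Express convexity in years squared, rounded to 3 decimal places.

With y = 0.0185:
  t   CF        PV=CF/(1+0.0185)^t    t·PV        t(t+1)·PV
  1        40.00        39.2734        39.2734          78.5469
  2        40.00        38.5601        77.1202         231.3605
  3        40.00        37.8597       113.5790         454.3161
  4        40.00        37.1720       148.6880         743.4399
  5        40.00        36.4968       182.4840       1,094.9041
  6     2,040.00     1,827.5277    10,965.1662      76,756.1632
  Σ                  2,016.8897    11,526.3108      79,358.7307
P = 2,016.8897.
Convexity = Σ t(t+1)·PV / [P·(1+y)²] = 79,358.7307 / (2,016.8897 × 1.037342) = 37.93067.

37.931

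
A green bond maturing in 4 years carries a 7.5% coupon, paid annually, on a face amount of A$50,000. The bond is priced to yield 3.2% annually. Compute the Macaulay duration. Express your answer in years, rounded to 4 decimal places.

Periodic yield y = 0.032. Discount each cash flow and weight by its year:
  t   CF        PV=CF/(1+0.032)^t    t·PV
  1     3,750.00     3,633.7209     3,633.7209
  2     3,750.00     3,521.0474     7,042.0948
  3     3,750.00     3,411.8676    10,235.6029
  4    53,750.00    47,387.0507   189,548.2027
  Σ                 57,953.6867   210,459.6214
Price P = Σ PV = 57,953.6867.
Macaulay duration = Σ(t·PV) / P = 210,459.6214 / 57,953.6867 = 3.63151 years.

3.6315 years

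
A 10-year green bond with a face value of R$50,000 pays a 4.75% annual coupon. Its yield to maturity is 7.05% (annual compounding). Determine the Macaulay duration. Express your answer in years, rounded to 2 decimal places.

7.99 years

Periodic yield y = 0.0705. Discount each cash flow and weight by its year:
  t   CF        PV=CF/(1+0.0705)^t    t·PV
  1     2,375.00     2,218.5894     2,218.5894
  2     2,375.00     2,072.4796     4,144.9593
  3     2,375.00     1,935.9922     5,807.9765
  4     2,375.00     1,808.4934     7,233.9736
  5     2,375.00     1,689.3913     8,446.9565
  6     2,375.00     1,578.1329     9,468.7976
  7     2,375.00     1,474.2017    10,319.4120
  8     2,375.00     1,377.1151    11,016.9208
  9     2,375.00     1,286.4223    11,577.8009
  10   52,375.00    26,500.6984   265,006.9841
  Σ                 41,941.5165   335,242.3709
Price P = Σ PV = 41,941.5165.
Macaulay duration = Σ(t·PV) / P = 335,242.3709 / 41,941.5165 = 7.99309 years.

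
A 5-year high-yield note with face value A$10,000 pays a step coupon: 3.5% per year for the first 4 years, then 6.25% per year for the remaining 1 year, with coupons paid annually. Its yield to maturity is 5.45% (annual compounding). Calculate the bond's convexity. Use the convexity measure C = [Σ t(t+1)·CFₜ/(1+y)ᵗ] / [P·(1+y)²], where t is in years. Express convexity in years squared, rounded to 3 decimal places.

24.577

With y = 0.0545:
  t   CF        PV=CF/(1+0.0545)^t    t·PV        t(t+1)·PV
  1       350.00       331.9109       331.9109         663.8217
  2       350.00       314.7566       629.5132       1,888.5397
  3       350.00       298.4890       895.4669       3,581.8677
  4       350.00       283.0621     1,132.2484       5,661.2418
  5    10,625.00     8,148.8443    40,744.2214     244,465.3282
  Σ                  9,377.0628    43,733.3607     256,260.7991
P = 9,377.0628.
Convexity = Σ t(t+1)·PV / [P·(1+y)²] = 256,260.7991 / (9,377.0628 × 1.111970) = 24.57662.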